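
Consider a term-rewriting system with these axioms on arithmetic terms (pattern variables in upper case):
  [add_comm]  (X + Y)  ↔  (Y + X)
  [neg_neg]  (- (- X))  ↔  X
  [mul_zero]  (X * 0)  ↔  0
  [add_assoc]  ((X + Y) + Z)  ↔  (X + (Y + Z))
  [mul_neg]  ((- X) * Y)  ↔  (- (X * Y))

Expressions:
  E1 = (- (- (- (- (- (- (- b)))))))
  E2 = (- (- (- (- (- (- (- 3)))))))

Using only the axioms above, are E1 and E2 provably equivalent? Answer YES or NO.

The axioms are sound identities: if E1 ↔* E2 then E1 and E2 evaluate identically under any assignment.
Under b=0: E1 evaluates to 0, E2 to -3. Distinct ⇒ no rewrite sequence connects them.

NO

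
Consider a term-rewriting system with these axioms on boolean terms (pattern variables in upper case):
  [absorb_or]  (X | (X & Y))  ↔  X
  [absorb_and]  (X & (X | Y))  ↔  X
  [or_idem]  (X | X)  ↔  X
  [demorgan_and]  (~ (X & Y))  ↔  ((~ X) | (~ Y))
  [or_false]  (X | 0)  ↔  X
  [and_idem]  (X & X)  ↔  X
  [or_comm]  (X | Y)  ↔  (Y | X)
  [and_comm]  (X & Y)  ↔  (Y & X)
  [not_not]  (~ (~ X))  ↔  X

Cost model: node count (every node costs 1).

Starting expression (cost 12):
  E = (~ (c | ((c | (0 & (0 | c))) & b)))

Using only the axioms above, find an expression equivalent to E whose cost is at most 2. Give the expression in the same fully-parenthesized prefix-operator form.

(~ c)   [cost 2]

1. [absorb_and →] (0 & (0 | c))  →  0;  E = (~ (c | ((c | 0) & b)))
2. [or_false →] (c | 0)  →  c;  E = (~ (c | (c & b)))
3. [absorb_or →] (c | (c & b))  →  c;  cost 2 ≤ 2, done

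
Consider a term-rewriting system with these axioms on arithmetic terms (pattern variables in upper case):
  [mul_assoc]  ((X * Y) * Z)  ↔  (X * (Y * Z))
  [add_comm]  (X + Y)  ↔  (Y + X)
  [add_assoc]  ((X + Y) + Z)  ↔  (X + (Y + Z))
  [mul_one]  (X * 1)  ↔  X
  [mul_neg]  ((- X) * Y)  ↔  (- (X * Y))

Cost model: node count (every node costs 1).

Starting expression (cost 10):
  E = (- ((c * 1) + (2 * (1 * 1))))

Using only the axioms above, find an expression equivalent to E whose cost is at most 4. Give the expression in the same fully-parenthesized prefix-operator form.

1. [mul_one →] (1 * 1)  →  1;  E = (- ((c * 1) + (2 * 1)))
2. [mul_one →] (c * 1)  →  c;  E = (- (c + (2 * 1)))
3. [mul_one →] (2 * 1)  →  2;  cost 4 ≤ 4, done

(- (c + 2))   [cost 4]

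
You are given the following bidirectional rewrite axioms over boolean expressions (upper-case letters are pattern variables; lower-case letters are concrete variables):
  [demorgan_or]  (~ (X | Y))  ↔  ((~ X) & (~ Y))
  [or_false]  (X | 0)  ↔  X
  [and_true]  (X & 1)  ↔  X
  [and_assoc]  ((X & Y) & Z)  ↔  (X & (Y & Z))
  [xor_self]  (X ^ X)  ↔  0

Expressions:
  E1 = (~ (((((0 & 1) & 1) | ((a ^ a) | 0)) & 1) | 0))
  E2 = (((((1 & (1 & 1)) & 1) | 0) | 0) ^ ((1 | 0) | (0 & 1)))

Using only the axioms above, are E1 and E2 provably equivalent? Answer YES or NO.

NO

Every axiom is a valid identity, so a rewrite proof would force E1 and E2 to agree under every assignment.
At a=0: E1 = 1 but E2 = 0; they differ, so no derivation exists.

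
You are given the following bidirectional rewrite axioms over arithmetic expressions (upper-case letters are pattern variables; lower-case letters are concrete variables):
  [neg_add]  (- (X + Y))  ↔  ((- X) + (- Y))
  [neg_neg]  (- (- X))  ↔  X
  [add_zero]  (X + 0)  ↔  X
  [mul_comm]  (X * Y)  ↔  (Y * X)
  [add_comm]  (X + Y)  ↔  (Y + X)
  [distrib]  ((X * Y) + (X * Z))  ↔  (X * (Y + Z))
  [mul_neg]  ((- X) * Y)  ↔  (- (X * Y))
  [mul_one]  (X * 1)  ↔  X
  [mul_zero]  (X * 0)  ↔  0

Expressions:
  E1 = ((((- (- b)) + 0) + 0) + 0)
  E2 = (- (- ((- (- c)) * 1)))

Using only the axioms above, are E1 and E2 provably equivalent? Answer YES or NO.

The axioms are sound identities: if E1 ↔* E2 then E1 and E2 evaluate identically under any assignment.
Under b=0, c=1: E1 evaluates to 0, E2 to 1. Distinct ⇒ no rewrite sequence connects them.

NO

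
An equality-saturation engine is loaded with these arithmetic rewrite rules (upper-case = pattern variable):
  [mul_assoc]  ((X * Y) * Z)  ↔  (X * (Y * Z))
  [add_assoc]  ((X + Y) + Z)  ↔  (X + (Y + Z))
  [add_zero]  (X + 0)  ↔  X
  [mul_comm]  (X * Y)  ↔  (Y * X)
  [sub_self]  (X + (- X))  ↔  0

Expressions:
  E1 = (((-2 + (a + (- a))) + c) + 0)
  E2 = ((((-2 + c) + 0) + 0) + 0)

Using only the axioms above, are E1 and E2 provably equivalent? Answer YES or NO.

YES

step 1: add_zero (→) rewrites (((-2 + (a + (- a))) + c) + 0) into ((-2 + (a + (- a))) + c)
step 2: sub_self (→) rewrites (a + (- a)) into 0, now ((-2 + 0) + c)
step 3: add_zero (→) rewrites (-2 + 0) into -2, now (-2 + c)
step 4: add_zero (←) rewrites (-2 + c) into ((-2 + c) + 0)
step 5: add_zero (←) rewrites ((-2 + c) + 0) into (((-2 + c) + 0) + 0)
step 6: add_zero (←) rewrites (((-2 + c) + 0) + 0) into ((((-2 + c) + 0) + 0) + 0), which is E2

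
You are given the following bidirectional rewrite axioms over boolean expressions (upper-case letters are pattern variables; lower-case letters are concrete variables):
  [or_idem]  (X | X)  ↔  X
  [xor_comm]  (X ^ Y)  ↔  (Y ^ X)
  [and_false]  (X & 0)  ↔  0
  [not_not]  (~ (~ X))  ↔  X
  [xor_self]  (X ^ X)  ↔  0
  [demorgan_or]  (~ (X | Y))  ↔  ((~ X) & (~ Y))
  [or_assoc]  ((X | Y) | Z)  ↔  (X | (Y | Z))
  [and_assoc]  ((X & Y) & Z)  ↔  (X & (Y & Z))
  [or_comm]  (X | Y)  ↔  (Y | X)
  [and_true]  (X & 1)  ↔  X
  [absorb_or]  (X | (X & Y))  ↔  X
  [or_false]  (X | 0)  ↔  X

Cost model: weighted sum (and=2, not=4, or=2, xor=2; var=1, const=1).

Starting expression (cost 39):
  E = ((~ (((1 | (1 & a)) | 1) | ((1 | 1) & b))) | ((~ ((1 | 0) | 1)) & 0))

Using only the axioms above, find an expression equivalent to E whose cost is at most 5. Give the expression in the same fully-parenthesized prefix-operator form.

1. [absorb_or →] (1 | (1 & a))  →  1;  E = ((~ ((1 | 1) | ((1 | 1) & b))) | ((~ ((1 | 0) | 1)) & 0))
2. [absorb_or →] ((1 | 1) | ((1 | 1) & b))  →  (1 | 1);  E = ((~ (1 | 1)) | ((~ ((1 | 0) | 1)) & 0))
3. [or_false →] (1 | 0)  →  1;  E = ((~ (1 | 1)) | ((~ (1 | 1)) & 0))
4. [absorb_or →] ((~ (1 | 1)) | ((~ (1 | 1)) & 0))  →  (~ (1 | 1))
5. [or_idem →] (1 | 1)  →  1;  cost 5 ≤ 5, done

(~ 1)   [cost 5]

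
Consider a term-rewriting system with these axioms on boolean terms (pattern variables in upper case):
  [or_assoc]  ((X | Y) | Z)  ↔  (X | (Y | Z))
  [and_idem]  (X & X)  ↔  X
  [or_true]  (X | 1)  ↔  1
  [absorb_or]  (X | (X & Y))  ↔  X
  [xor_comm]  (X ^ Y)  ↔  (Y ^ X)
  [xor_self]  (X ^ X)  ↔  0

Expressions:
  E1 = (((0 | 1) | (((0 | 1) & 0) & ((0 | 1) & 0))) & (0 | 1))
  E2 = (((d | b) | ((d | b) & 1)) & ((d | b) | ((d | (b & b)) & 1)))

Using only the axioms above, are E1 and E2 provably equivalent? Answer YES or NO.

NO

Every axiom is a valid identity, so a rewrite proof would force E1 and E2 to agree under every assignment.
At b=0, d=0: E1 = 1 but E2 = 0; they differ, so no derivation exists.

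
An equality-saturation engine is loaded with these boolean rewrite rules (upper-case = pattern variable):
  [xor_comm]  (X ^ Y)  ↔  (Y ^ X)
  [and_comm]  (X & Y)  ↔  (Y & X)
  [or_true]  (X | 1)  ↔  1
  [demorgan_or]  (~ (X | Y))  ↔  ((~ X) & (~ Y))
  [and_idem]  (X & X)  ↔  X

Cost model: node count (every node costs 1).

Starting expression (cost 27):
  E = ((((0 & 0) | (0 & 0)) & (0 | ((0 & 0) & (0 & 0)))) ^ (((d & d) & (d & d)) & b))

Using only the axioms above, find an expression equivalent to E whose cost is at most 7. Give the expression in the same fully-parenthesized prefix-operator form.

((0 | 0) ^ (b & d))   [cost 7]

step 1: and_idem (→) rewrites ((0 & 0) & (0 & 0)) into (0 & 0), now ((((0 & 0) | (0 & 0)) & (0 | (0 & 0))) ^ (((d & d) & (d & d)) & b))
step 2: and_idem (→) rewrites (0 & 0) into 0, now (((0 | (0 & 0)) & (0 | (0 & 0))) ^ (((d & d) & (d & d)) & b))
step 3: and_idem (→) rewrites (d & d) into d, now (((0 | (0 & 0)) & (0 | (0 & 0))) ^ (((d & d) & d) & b))
step 4: and_idem (→) rewrites (d & d) into d, now (((0 | (0 & 0)) & (0 | (0 & 0))) ^ ((d & d) & b))
step 5: and_idem (→) rewrites ((0 | (0 & 0)) & (0 | (0 & 0))) into (0 | (0 & 0)), now ((0 | (0 & 0)) ^ ((d & d) & b))
step 6: and_idem (→) rewrites (0 & 0) into 0, now ((0 | 0) ^ ((d & d) & b))
step 7: and_comm (→) rewrites ((d & d) & b) into (b & (d & d)), now ((0 | 0) ^ (b & (d & d)))
step 8: and_idem (→) rewrites (d & d) into d, reaching cost 7 (bound 7)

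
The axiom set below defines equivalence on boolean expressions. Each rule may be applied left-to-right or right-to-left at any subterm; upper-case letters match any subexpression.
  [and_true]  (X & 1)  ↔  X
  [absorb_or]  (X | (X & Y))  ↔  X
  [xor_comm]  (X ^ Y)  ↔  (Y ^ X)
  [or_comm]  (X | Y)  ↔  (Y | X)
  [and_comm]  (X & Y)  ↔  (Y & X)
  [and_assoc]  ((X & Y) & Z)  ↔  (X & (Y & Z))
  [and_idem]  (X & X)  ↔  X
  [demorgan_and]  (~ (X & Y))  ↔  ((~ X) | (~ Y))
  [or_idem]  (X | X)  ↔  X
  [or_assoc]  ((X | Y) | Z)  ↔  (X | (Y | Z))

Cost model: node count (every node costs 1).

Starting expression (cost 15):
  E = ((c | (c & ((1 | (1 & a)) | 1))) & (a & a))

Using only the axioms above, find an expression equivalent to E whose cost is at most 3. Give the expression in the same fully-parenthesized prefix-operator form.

(c & a)   [cost 3]

(1) (1 | (1 & a))  =[absorb_or →]=  1    ⊢ ((c | (c & (1 | 1))) & (a & a))
(2) (1 | 1)  =[or_idem →]=  1    ⊢ ((c | (c & 1)) & (a & a))
(3) (a & a)  =[and_idem →]=  a    ⊢ ((c | (c & 1)) & a)
(4) (c | (c & 1))  =[absorb_or →]=  c    ⊢ cost 3, within 3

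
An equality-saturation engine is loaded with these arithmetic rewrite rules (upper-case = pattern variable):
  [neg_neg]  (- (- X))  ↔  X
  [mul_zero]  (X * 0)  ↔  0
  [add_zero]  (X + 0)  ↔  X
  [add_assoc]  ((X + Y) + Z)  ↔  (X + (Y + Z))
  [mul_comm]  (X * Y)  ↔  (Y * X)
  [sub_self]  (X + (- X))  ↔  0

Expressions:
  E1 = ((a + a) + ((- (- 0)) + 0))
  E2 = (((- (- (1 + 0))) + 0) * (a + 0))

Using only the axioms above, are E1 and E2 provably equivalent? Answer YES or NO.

All listed rules preserve value, hence provable equivalence implies equal values everywhere; look for a separating assignment.
a=1 gives E1 ↦ 2, E2 ↦ 1; values differ ⇒ not provably equivalent.

NO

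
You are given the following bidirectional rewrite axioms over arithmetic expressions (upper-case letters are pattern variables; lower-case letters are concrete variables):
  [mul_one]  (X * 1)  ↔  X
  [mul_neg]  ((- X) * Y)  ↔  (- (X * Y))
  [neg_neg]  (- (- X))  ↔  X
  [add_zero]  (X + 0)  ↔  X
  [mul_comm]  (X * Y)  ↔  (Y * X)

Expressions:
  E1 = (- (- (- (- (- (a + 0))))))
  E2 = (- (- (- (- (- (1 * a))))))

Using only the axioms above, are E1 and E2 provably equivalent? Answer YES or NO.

YES

step 1: add_zero (→) rewrites (a + 0) into a, now (- (- (- (- (- a)))))
step 2: neg_neg (→) rewrites (- (- (- (- (- a))))) into (- (- (- a)))
step 3: mul_one (←) rewrites a into (a * 1), now (- (- (- (a * 1))))
step 4: mul_comm (→) rewrites (a * 1) into (1 * a), now (- (- (- (1 * a))))
step 5: neg_neg (←) rewrites (- (- (- (1 * a)))) into (- (- (- (- (- (1 * a)))))), which is E2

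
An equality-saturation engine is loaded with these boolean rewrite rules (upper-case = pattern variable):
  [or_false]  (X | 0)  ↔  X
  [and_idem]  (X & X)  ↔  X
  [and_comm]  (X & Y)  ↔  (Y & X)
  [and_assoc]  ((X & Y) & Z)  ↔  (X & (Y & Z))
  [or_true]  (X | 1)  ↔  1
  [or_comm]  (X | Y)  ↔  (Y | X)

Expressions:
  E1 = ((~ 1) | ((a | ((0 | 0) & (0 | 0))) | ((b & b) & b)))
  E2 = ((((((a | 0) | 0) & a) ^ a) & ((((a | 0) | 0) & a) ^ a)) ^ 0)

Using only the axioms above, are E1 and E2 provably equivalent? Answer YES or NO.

All listed rules preserve value, hence provable equivalence implies equal values everywhere; look for a separating assignment.
a=0, b=1 gives E1 ↦ 1, E2 ↦ 0; values differ ⇒ not provably equivalent.

NO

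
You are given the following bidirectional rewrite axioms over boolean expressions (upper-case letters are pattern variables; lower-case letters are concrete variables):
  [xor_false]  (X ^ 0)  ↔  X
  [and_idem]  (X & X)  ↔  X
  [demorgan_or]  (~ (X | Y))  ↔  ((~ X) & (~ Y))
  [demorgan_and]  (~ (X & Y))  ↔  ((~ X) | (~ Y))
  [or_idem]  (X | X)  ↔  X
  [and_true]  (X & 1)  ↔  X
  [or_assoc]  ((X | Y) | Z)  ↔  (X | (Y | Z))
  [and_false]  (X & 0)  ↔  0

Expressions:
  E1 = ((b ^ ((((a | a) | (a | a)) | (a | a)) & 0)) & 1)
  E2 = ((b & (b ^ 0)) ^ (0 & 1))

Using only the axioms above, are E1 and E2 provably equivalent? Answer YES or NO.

YES

1. [and_true →] ((b ^ ((((a | a) | (a | a)) | (a | a)) & 0)) & 1)  →  (b ^ ((((a | a) | (a | a)) | (a | a)) & 0))
2. [or_idem →] ((a | a) | (a | a))  →  (a | a);  E1 = (b ^ (((a | a) | (a | a)) & 0))
3. [or_idem →] ((a | a) | (a | a))  →  (a | a);  E1 = (b ^ ((a | a) & 0))
4. [or_idem →] (a | a)  →  a;  E1 = (b ^ (a & 0))
5. [and_false →] (a & 0)  →  0;  E1 = (b ^ 0)
6. [and_true ←] 0  →  (0 & 1);  E1 = (b ^ (0 & 1))
7. [and_idem ←] b  →  (b & b);  E1 = ((b & b) ^ (0 & 1))
8. [xor_false ←] b  →  (b ^ 0);  this is E2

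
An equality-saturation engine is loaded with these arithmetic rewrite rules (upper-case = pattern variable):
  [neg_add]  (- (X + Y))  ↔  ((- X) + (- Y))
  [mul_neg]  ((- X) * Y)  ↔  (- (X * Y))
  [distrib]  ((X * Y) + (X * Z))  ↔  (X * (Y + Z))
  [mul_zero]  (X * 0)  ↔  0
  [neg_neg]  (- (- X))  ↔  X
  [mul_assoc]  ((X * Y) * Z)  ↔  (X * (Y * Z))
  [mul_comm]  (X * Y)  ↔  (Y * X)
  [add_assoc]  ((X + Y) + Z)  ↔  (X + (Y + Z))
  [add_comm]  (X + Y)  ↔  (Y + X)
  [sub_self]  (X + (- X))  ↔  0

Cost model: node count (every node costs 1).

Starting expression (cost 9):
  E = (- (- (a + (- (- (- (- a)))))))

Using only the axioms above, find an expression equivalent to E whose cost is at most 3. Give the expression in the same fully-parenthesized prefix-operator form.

step 1: neg_neg (→) rewrites (- (- a)) into a, now (- (- (a + (- (- a)))))
step 2: neg_neg (→) rewrites (- (- a)) into a, now (- (- (a + a)))
step 3: neg_neg (→) rewrites (- (- (a + a))) into (a + a), reaching cost 3 (bound 3)

(a + a)   [cost 3]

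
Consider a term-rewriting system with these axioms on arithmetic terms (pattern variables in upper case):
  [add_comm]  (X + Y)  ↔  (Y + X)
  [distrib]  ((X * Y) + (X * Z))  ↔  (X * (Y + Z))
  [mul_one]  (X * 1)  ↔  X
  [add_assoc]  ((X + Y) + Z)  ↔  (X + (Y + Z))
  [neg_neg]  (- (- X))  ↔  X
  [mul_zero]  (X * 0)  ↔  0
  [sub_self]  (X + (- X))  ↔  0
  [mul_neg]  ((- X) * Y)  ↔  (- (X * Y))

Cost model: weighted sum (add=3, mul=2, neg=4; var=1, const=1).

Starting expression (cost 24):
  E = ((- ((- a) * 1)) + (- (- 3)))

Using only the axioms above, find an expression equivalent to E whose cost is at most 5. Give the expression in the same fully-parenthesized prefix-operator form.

(3 + a)   [cost 5]

1. [mul_one →] ((- a) * 1)  →  (- a);  E = ((- (- a)) + (- (- 3)))
2. [add_comm →] ((- (- a)) + (- (- 3)))  →  ((- (- 3)) + (- (- a)))
3. [neg_neg →] (- (- 3))  →  3;  E = (3 + (- (- a)))
4. [neg_neg →] (- (- a))  →  a;  cost 5 ≤ 5, done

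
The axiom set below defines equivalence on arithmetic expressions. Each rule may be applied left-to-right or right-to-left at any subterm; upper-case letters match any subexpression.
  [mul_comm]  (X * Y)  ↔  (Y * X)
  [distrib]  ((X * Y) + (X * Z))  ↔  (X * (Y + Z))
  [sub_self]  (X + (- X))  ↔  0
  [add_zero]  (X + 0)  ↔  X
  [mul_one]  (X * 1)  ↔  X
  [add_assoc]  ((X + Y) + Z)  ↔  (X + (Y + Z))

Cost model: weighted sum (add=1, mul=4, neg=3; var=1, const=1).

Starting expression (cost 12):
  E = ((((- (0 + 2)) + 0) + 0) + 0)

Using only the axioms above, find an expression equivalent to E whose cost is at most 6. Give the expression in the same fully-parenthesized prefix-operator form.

(- (0 + 2))   [cost 6]

step 1: add_zero (→) rewrites ((((- (0 + 2)) + 0) + 0) + 0) into (((- (0 + 2)) + 0) + 0)
step 2: add_zero (→) rewrites (((- (0 + 2)) + 0) + 0) into ((- (0 + 2)) + 0)
step 3: add_zero (→) rewrites ((- (0 + 2)) + 0) into (- (0 + 2)), reaching cost 6 (bound 6)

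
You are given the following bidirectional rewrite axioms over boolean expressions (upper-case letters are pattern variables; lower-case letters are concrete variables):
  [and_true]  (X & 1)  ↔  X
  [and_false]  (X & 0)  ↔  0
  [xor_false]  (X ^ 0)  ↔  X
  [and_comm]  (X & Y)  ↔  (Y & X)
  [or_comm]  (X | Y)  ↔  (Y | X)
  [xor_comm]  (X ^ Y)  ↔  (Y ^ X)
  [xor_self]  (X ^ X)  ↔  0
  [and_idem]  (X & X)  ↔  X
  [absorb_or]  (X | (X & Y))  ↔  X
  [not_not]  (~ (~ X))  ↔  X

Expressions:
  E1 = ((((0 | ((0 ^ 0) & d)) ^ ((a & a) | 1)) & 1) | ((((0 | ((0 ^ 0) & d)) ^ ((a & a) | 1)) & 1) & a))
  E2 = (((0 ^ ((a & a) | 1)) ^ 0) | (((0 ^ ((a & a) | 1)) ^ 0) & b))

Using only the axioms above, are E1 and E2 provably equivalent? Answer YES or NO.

step 1: absorb_or (→) rewrites ((((0 | ((0 ^ 0) & d)) ^ ((a & a) | 1)) & 1) | ((((0 | ((0 ^ 0) & d)) ^ ((a & a) | 1)) & 1) & a)) into (((0 | ((0 ^ 0) & d)) ^ ((a & a) | 1)) & 1)
step 2: and_true (→) rewrites (((0 | ((0 ^ 0) & d)) ^ ((a & a) | 1)) & 1) into ((0 | ((0 ^ 0) & d)) ^ ((a & a) | 1))
step 3: xor_false (→) rewrites (0 ^ 0) into 0, now ((0 | (0 & d)) ^ ((a & a) | 1))
step 4: and_idem (→) rewrites (a & a) into a, now ((0 | (0 & d)) ^ (a | 1))
step 5: absorb_or (→) rewrites (0 | (0 & d)) into 0, now (0 ^ (a | 1))
step 6: and_idem (←) rewrites a into (a & a), now (0 ^ ((a & a) | 1))
step 7: xor_false (←) rewrites (0 ^ ((a & a) | 1)) into ((0 ^ ((a & a) | 1)) ^ 0)
step 8: absorb_or (←) rewrites ((0 ^ ((a & a) | 1)) ^ 0) into (((0 ^ ((a & a) | 1)) ^ 0) | (((0 ^ ((a & a) | 1)) ^ 0) & b)), which is E2

YES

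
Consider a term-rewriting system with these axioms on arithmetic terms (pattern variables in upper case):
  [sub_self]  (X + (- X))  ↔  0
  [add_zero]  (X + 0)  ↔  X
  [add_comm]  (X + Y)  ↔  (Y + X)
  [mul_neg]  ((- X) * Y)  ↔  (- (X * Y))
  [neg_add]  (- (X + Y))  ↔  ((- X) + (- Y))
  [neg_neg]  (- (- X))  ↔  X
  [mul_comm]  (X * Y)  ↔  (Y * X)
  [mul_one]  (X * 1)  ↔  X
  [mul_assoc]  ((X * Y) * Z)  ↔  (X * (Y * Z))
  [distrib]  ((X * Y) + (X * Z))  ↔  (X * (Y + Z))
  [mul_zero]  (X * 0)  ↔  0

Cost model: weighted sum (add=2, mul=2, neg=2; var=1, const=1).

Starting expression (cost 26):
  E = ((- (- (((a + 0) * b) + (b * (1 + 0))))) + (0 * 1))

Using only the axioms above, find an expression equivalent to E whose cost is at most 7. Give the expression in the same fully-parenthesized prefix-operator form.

step 1: neg_neg (→) rewrites (- (- (((a + 0) * b) + (b * (1 + 0))))) into (((a + 0) * b) + (b * (1 + 0))), now ((((a + 0) * b) + (b * (1 + 0))) + (0 * 1))
step 2: add_zero (→) rewrites (1 + 0) into 1, now ((((a + 0) * b) + (b * 1)) + (0 * 1))
step 3: mul_one (→) rewrites (b * 1) into b, now ((((a + 0) * b) + b) + (0 * 1))
step 4: add_zero (→) rewrites (a + 0) into a, now (((a * b) + b) + (0 * 1))
step 5: mul_one (→) rewrites (0 * 1) into 0, now (((a * b) + b) + 0)
step 6: add_zero (→) rewrites (((a * b) + b) + 0) into ((a * b) + b), reaching cost 7 (bound 7)

((a * b) + b)   [cost 7]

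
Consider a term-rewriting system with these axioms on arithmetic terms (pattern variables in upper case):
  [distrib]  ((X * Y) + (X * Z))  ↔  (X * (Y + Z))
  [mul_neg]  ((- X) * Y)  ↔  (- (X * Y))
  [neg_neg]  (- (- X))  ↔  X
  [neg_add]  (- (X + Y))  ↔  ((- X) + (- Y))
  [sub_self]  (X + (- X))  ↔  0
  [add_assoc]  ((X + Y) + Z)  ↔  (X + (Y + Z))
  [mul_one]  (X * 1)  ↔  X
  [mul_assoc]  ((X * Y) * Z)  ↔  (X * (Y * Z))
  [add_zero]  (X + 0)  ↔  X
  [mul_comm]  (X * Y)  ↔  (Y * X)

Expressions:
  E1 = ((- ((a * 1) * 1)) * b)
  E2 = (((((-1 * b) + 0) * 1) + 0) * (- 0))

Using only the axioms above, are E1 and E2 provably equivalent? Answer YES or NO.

NO

Every axiom is a valid identity, so a rewrite proof would force E1 and E2 to agree under every assignment.
At a=1, b=1: E1 = -1 but E2 = 0; they differ, so no derivation exists.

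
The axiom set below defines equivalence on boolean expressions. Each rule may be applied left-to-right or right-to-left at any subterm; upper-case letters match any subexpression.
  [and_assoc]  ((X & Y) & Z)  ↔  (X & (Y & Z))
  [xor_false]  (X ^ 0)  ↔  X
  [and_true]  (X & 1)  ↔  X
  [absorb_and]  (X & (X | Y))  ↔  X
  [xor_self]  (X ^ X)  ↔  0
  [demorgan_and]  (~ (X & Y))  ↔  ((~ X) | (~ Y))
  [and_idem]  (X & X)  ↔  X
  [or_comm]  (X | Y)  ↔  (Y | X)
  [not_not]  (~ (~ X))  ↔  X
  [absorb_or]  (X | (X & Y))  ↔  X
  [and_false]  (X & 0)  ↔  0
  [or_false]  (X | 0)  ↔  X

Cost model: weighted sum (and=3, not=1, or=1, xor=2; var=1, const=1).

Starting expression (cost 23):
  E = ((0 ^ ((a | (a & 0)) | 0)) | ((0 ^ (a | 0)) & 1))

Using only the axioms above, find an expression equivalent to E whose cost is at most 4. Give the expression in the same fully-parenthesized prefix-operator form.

(0 ^ a)   [cost 4]

(1) (a | (a & 0))  =[absorb_or →]=  a    ⊢ ((0 ^ (a | 0)) | ((0 ^ (a | 0)) & 1))
(2) ((0 ^ (a | 0)) | ((0 ^ (a | 0)) & 1))  =[absorb_or →]=  (0 ^ (a | 0))
(3) (a | 0)  =[or_false →]=  a    ⊢ cost 4, within 4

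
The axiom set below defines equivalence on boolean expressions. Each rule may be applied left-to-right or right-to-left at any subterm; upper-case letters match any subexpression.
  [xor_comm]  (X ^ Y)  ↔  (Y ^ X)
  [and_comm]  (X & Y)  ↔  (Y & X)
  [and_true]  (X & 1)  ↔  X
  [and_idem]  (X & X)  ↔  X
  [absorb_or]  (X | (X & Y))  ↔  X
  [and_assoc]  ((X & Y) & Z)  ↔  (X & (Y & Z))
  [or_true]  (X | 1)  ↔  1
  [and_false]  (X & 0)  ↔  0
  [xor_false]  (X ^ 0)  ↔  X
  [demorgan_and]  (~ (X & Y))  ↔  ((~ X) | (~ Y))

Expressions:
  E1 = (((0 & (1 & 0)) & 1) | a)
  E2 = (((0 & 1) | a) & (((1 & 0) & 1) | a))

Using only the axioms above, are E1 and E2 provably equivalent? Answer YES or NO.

YES

1. [and_false →] (1 & 0)  →  0;  E1 = (((0 & 0) & 1) | a)
2. [and_idem →] (0 & 0)  →  0;  E1 = ((0 & 1) | a)
3. [and_idem ←] ((0 & 1) | a)  →  (((0 & 1) | a) & ((0 & 1) | a))
4. [and_false ←] 0  →  (1 & 0);  this is E2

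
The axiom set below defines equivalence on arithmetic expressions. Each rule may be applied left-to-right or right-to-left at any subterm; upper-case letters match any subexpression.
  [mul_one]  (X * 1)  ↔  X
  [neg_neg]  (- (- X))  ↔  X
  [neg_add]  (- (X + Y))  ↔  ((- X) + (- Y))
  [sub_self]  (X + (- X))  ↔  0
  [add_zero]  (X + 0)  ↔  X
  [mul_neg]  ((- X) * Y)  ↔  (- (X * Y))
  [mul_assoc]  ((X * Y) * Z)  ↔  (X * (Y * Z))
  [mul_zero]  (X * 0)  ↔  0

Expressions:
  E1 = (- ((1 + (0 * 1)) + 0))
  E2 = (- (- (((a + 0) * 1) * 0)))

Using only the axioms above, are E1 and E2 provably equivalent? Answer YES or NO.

NO

The axioms are sound identities: if E1 ↔* E2 then E1 and E2 evaluate identically under any assignment.
Under a=0: E1 evaluates to -1, E2 to 0. Distinct ⇒ no rewrite sequence connects them.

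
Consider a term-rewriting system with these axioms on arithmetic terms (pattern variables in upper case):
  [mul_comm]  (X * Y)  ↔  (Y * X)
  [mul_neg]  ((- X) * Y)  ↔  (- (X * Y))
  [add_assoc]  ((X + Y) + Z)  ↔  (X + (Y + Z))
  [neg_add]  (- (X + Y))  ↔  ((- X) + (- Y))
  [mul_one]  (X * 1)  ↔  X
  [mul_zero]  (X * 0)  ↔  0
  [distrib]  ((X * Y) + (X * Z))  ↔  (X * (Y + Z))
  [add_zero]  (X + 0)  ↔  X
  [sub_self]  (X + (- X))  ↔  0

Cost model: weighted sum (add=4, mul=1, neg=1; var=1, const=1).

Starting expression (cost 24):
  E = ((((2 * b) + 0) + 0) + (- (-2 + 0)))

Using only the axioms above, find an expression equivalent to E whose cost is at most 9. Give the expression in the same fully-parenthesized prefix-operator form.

step 1: add_zero (→) rewrites ((2 * b) + 0) into (2 * b), now (((2 * b) + 0) + (- (-2 + 0)))
step 2: add_zero (→) rewrites (-2 + 0) into -2, now (((2 * b) + 0) + (- -2))
step 3: add_zero (→) rewrites ((2 * b) + 0) into (2 * b), reaching cost 9 (bound 9)

((2 * b) + (- -2))   [cost 9]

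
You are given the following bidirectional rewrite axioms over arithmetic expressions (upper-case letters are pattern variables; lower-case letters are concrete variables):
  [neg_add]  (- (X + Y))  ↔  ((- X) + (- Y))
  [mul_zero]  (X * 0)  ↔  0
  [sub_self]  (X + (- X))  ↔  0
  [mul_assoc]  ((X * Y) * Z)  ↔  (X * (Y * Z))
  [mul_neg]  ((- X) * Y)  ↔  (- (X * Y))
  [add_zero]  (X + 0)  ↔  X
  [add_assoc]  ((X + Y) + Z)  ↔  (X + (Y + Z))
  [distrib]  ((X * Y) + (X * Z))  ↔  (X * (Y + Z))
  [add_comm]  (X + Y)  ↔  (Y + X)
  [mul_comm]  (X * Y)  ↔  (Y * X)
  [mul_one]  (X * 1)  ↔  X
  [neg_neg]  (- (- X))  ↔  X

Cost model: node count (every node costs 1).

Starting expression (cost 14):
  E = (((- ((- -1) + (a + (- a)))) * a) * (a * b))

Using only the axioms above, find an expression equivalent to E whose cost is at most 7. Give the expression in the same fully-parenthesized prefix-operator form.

(1) (a + (- a))  =[sub_self →]=  0    ⊢ (((- ((- -1) + 0)) * a) * (a * b))
(2) ((- -1) + 0)  =[add_zero →]=  (- -1)    ⊢ (((- (- -1)) * a) * (a * b))
(3) (- (- -1))  =[neg_neg →]=  -1    ⊢ cost 7, within 7

((-1 * a) * (a * b))   [cost 7]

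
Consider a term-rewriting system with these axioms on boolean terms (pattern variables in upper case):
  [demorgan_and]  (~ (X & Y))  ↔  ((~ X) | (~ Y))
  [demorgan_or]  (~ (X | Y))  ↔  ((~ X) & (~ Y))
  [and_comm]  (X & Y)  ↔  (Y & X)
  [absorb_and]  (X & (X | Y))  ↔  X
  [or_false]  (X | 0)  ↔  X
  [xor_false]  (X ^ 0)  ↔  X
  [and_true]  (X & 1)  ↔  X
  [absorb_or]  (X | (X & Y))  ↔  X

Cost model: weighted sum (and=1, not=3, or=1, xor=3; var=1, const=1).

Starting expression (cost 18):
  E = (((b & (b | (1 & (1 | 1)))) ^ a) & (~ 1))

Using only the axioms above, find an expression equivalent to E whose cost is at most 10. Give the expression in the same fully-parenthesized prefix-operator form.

((~ 1) & (b ^ a))   [cost 10]

(1) (1 & (1 | 1))  =[absorb_and →]=  1    ⊢ (((b & (b | 1)) ^ a) & (~ 1))
(2) (((b & (b | 1)) ^ a) & (~ 1))  =[and_comm →]=  ((~ 1) & ((b & (b | 1)) ^ a))
(3) (b & (b | 1))  =[absorb_and →]=  b    ⊢ cost 10, within 10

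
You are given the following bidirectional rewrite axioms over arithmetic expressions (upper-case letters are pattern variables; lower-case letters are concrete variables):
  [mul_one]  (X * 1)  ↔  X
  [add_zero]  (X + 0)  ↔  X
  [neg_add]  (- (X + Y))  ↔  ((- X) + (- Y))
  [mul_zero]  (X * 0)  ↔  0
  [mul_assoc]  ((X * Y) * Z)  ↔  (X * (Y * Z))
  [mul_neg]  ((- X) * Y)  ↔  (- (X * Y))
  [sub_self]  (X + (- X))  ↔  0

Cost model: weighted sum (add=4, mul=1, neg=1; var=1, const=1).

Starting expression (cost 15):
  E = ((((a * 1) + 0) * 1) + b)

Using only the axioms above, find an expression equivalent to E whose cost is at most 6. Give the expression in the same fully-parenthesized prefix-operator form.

(a + b)   [cost 6]

step 1: mul_one (→) rewrites (((a * 1) + 0) * 1) into ((a * 1) + 0), now (((a * 1) + 0) + b)
step 2: add_zero (→) rewrites ((a * 1) + 0) into (a * 1), now ((a * 1) + b)
step 3: mul_one (→) rewrites (a * 1) into a, reaching cost 6 (bound 6)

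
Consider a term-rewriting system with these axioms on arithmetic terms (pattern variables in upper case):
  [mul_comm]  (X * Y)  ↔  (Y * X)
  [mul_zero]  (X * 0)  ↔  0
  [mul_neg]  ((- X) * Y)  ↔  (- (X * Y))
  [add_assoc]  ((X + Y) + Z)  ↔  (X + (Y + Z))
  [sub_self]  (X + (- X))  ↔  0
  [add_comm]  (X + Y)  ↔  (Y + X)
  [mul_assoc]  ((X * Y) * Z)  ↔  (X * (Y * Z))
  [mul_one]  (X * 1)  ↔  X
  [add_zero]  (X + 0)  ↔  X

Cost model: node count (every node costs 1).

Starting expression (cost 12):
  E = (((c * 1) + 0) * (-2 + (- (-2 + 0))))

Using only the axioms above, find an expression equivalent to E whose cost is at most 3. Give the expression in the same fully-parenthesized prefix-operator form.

(c * 0)   [cost 3]

step 1: add_zero (→) rewrites (-2 + 0) into -2, now (((c * 1) + 0) * (-2 + (- -2)))
step 2: mul_comm (→) rewrites (((c * 1) + 0) * (-2 + (- -2))) into ((-2 + (- -2)) * ((c * 1) + 0))
step 3: add_zero (→) rewrites ((c * 1) + 0) into (c * 1), now ((-2 + (- -2)) * (c * 1))
step 4: mul_comm (→) rewrites ((-2 + (- -2)) * (c * 1)) into ((c * 1) * (-2 + (- -2)))
step 5: mul_one (→) rewrites (c * 1) into c, now (c * (-2 + (- -2)))
step 6: sub_self (→) rewrites (-2 + (- -2)) into 0, reaching cost 3 (bound 3)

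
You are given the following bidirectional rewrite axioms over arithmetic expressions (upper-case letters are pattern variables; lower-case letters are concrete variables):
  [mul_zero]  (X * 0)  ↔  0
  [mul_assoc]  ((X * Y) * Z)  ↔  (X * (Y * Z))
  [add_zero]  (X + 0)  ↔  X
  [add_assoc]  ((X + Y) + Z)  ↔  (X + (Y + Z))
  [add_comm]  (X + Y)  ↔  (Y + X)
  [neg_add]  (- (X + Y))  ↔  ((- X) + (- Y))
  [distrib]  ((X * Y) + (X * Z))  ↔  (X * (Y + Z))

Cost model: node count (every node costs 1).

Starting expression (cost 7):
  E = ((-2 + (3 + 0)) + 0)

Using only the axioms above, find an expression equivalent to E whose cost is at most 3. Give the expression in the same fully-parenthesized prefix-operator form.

(1) (3 + 0)  =[add_zero →]=  3    ⊢ ((-2 + 3) + 0)
(2) ((-2 + 3) + 0)  =[add_zero →]=  (-2 + 3)    ⊢ cost 3, within 3

(-2 + 3)   [cost 3]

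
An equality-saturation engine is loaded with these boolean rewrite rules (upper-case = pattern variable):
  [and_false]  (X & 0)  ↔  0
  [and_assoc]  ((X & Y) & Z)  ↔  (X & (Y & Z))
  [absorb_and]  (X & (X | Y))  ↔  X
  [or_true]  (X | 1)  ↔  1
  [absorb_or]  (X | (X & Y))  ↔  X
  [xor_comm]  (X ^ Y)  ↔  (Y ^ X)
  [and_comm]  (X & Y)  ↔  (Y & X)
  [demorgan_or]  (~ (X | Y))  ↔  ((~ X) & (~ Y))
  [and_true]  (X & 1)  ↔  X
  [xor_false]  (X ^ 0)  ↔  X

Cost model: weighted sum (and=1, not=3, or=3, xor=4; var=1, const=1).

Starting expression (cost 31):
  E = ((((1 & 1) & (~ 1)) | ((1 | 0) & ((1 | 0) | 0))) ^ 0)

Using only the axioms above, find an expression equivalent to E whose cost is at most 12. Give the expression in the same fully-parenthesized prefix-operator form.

((~ 1) | (1 | 0))   [cost 12]

step 1: absorb_and (→) rewrites ((1 | 0) & ((1 | 0) | 0)) into (1 | 0), now ((((1 & 1) & (~ 1)) | (1 | 0)) ^ 0)
step 2: xor_false (→) rewrites ((((1 & 1) & (~ 1)) | (1 | 0)) ^ 0) into (((1 & 1) & (~ 1)) | (1 | 0))
step 3: and_true (→) rewrites (1 & 1) into 1, now ((1 & (~ 1)) | (1 | 0))
step 4: and_comm (→) rewrites (1 & (~ 1)) into ((~ 1) & 1), now (((~ 1) & 1) | (1 | 0))
step 5: and_true (→) rewrites ((~ 1) & 1) into (~ 1), reaching cost 12 (bound 12)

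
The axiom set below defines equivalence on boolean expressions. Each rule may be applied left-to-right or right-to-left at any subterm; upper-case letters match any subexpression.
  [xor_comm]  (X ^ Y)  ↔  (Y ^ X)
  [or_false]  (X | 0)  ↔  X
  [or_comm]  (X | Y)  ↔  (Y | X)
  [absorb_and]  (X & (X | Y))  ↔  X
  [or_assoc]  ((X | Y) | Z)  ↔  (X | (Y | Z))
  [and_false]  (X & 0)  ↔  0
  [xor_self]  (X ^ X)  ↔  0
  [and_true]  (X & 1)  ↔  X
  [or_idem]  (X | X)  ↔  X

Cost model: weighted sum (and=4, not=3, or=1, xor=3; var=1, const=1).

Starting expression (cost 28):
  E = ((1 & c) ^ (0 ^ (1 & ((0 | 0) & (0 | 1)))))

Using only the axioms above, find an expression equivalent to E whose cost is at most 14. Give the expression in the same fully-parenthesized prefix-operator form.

((1 & c) ^ (0 ^ 0))   [cost 14]

(1) (0 | 0)  =[or_idem →]=  0    ⊢ ((1 & c) ^ (0 ^ (1 & (0 & (0 | 1)))))
(2) (0 & (0 | 1))  =[absorb_and →]=  0    ⊢ ((1 & c) ^ (0 ^ (1 & 0)))
(3) (1 & 0)  =[and_false →]=  0    ⊢ cost 14, within 14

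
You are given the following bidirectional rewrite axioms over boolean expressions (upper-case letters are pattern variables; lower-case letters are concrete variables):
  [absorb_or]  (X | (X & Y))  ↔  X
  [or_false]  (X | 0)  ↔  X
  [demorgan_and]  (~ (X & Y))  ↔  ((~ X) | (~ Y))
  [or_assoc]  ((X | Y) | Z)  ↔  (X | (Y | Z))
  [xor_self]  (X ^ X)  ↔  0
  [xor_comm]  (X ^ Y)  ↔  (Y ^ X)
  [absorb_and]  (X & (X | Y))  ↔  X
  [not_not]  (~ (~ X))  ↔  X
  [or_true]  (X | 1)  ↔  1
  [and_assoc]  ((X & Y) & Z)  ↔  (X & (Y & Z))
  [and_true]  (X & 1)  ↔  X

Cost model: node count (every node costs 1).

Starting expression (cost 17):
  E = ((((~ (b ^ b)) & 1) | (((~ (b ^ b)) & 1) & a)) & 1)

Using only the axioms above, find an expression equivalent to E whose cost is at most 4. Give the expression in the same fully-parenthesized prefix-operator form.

(~ (b ^ b))   [cost 4]

step 1: absorb_or (→) rewrites (((~ (b ^ b)) & 1) | (((~ (b ^ b)) & 1) & a)) into ((~ (b ^ b)) & 1), now (((~ (b ^ b)) & 1) & 1)
step 2: and_true (→) rewrites (((~ (b ^ b)) & 1) & 1) into ((~ (b ^ b)) & 1)
step 3: and_true (→) rewrites ((~ (b ^ b)) & 1) into (~ (b ^ b)), reaching cost 4 (bound 4)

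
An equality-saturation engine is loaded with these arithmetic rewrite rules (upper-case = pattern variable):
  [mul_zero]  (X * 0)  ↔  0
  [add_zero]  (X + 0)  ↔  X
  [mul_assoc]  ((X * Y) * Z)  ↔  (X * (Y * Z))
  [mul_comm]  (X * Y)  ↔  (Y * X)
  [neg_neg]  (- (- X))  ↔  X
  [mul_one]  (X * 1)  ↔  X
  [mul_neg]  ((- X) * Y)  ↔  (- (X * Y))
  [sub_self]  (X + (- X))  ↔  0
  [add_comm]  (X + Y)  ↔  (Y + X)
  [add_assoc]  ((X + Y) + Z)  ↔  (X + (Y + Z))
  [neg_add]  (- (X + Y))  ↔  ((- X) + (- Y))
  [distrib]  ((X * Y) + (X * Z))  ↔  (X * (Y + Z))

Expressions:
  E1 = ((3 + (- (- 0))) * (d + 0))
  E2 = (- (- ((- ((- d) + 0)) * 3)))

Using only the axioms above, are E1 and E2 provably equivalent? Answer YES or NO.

YES

(1) (- (- 0))  =[neg_neg →]=  0    ⊢ ((3 + 0) * (d + 0))
(2) (d + 0)  =[add_zero →]=  d    ⊢ ((3 + 0) * d)
(3) (3 + 0)  =[add_zero →]=  3    ⊢ (3 * d)
(4) d  =[neg_neg ←]=  (- (- d))    ⊢ (3 * (- (- d)))
(5) (- d)  =[add_zero ←]=  ((- d) + 0)    ⊢ (3 * (- ((- d) + 0)))
(6) (3 * (- ((- d) + 0)))  =[mul_comm →]=  ((- ((- d) + 0)) * 3)
(7) ((- ((- d) + 0)) * 3)  =[neg_neg ←]=  (- (- ((- ((- d) + 0)) * 3)))    ⊢ E2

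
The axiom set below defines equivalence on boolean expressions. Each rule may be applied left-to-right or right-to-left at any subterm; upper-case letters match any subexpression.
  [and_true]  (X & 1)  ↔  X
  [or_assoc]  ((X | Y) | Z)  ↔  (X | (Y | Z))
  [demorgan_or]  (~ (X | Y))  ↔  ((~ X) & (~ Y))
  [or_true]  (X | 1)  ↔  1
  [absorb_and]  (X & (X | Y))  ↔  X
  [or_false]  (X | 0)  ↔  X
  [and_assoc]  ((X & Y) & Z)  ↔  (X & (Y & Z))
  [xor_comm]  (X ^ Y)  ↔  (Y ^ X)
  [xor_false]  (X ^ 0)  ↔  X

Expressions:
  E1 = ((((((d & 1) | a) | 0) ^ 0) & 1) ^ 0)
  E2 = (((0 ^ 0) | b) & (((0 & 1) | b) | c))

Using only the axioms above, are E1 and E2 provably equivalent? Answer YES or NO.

Every axiom is a valid identity, so a rewrite proof would force E1 and E2 to agree under every assignment.
At a=0, b=0, c=0, d=1: E1 = 1 but E2 = 0; they differ, so no derivation exists.

NO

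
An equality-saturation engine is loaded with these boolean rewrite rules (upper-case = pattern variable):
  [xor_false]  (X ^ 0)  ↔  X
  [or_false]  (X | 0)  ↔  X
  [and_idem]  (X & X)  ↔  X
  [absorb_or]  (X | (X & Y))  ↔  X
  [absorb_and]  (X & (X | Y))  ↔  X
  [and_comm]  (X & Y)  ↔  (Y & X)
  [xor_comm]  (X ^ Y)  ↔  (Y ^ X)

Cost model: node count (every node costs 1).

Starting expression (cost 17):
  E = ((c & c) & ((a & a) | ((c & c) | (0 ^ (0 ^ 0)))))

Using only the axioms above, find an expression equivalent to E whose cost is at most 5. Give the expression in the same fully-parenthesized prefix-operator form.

(c & (a | c))   [cost 5]

1. [xor_false →] (0 ^ 0)  →  0;  E = ((c & c) & ((a & a) | ((c & c) | (0 ^ 0))))
2. [and_idem →] (c & c)  →  c;  E = (c & ((a & a) | ((c & c) | (0 ^ 0))))
3. [and_idem →] (c & c)  →  c;  E = (c & ((a & a) | (c | (0 ^ 0))))
4. [xor_false →] (0 ^ 0)  →  0;  E = (c & ((a & a) | (c | 0)))
5. [or_false →] (c | 0)  →  c;  E = (c & ((a & a) | c))
6. [and_idem →] (a & a)  →  a;  cost 5 ≤ 5, done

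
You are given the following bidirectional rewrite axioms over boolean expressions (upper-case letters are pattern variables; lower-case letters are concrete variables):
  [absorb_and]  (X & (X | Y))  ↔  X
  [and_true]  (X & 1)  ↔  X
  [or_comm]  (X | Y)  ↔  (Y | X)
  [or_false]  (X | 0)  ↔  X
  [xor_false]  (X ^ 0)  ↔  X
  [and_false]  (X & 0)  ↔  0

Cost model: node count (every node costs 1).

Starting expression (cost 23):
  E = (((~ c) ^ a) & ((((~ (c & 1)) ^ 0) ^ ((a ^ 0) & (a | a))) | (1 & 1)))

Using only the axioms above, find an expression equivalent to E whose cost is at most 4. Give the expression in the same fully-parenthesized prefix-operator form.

1. [xor_false →] ((~ (c & 1)) ^ 0)  →  (~ (c & 1));  E = (((~ c) ^ a) & (((~ (c & 1)) ^ ((a ^ 0) & (a | a))) | (1 & 1)))
2. [and_true →] (c & 1)  →  c;  E = (((~ c) ^ a) & (((~ c) ^ ((a ^ 0) & (a | a))) | (1 & 1)))
3. [and_true →] (1 & 1)  →  1;  E = (((~ c) ^ a) & (((~ c) ^ ((a ^ 0) & (a | a))) | 1))
4. [xor_false →] (a ^ 0)  →  a;  E = (((~ c) ^ a) & (((~ c) ^ (a & (a | a))) | 1))
5. [absorb_and →] (a & (a | a))  →  a;  E = (((~ c) ^ a) & (((~ c) ^ a) | 1))
6. [absorb_and →] (((~ c) ^ a) & (((~ c) ^ a) | 1))  →  ((~ c) ^ a);  cost 4 ≤ 4, done

((~ c) ^ a)   [cost 4]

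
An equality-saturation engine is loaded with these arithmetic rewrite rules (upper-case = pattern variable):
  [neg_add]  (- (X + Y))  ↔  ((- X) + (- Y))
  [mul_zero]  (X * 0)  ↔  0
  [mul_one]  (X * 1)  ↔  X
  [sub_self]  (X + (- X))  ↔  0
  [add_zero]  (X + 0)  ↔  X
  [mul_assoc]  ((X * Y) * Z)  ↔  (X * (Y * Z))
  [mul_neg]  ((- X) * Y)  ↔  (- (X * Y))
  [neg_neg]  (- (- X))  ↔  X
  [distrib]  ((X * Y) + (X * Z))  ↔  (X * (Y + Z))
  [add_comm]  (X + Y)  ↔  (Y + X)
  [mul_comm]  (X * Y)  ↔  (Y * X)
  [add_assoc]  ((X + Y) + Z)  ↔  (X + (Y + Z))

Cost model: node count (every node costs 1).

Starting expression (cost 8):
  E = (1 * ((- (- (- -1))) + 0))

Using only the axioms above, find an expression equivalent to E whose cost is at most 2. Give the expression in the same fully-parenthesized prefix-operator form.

1. [neg_neg →] (- (- -1))  →  -1;  E = (1 * ((- -1) + 0))
2. [add_zero →] ((- -1) + 0)  →  (- -1);  E = (1 * (- -1))
3. [mul_comm →] (1 * (- -1))  →  ((- -1) * 1)
4. [mul_one →] ((- -1) * 1)  →  (- -1);  cost 2 ≤ 2, done

(- -1)   [cost 2]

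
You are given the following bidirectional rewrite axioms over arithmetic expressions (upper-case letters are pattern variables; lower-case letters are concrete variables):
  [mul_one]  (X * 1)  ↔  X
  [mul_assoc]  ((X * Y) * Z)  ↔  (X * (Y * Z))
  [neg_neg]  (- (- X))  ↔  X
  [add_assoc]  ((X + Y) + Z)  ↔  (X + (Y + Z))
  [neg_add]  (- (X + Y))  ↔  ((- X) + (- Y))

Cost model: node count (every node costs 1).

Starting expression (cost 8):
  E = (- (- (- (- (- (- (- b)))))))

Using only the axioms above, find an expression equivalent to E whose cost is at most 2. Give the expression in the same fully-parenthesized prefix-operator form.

(- b)   [cost 2]

(1) (- (- (- (- (- (- b))))))  =[neg_neg →]=  (- (- (- (- b))))    ⊢ (- (- (- (- (- b)))))
(2) (- (- (- b)))  =[neg_neg →]=  (- b)    ⊢ (- (- (- b)))
(3) (- (- (- b)))  =[neg_neg →]=  (- b)    ⊢ cost 2, within 2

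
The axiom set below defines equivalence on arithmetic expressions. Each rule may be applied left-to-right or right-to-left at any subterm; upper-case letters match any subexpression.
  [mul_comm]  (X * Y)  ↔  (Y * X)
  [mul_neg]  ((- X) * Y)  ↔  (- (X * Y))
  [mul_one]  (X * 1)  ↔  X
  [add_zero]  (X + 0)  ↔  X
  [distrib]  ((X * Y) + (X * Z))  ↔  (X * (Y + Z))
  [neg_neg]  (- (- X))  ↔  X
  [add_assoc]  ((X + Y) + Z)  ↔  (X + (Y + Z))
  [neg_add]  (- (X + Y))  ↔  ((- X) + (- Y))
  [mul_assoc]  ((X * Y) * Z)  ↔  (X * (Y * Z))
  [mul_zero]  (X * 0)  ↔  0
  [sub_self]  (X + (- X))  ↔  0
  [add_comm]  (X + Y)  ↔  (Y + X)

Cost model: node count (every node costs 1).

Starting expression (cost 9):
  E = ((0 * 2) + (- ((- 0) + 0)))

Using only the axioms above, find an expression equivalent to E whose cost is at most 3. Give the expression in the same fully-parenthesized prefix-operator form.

(1) ((- 0) + 0)  =[add_zero →]=  (- 0)    ⊢ ((0 * 2) + (- (- 0)))
(2) (- (- 0))  =[neg_neg →]=  0    ⊢ ((0 * 2) + 0)
(3) ((0 * 2) + 0)  =[add_zero →]=  (0 * 2)    ⊢ cost 3, within 3

(0 * 2)   [cost 3]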